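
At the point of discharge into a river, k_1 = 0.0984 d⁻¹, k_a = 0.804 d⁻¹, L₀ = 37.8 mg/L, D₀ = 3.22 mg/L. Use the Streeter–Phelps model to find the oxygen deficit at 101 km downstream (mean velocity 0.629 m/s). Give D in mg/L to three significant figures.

D ≈ 3.93 mg/L

Travel time t = x/v = 101 km / (0.629 m/s) = 101000 m / 0.629 m/s = 160600 s = 1.858 d.
k_1 L₀/(k_a−k_1) = 0.0984×37.8/(0.804−0.0984) = 3.720/0.7056 = 5.271 mg/L.
e^(−k_1 t) = e^(−0.0984×1.858) = 0.8329; e^(−k_a t) = e^(−0.804×1.858) = 0.2244.
D = 5.271 × (0.8329 − 0.2244) + 3.22 × 0.2244 = 3.207 + 0.7226 = 3.930 mg/L.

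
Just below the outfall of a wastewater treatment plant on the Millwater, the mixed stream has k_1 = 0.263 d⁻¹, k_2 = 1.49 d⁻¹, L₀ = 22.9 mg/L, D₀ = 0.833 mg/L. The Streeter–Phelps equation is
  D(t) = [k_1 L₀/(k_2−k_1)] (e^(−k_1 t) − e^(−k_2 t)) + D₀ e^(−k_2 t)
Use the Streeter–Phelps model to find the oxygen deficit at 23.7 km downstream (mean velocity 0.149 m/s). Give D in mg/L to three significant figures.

D ≈ 2.76 mg/L

Travel time t = x/v = 23.7 km / (0.149 m/s) = 23700 m / 0.149 m/s = 159100 s = 1.841 d.
k_1 L₀/(k_2−k_1) = 0.263×22.9/(1.49−0.263) = 6.023/1.227 = 4.908 mg/L.
e^(−k_1 t) = e^(−0.263×1.841) = 0.6162; e^(−k_2 t) = e^(−1.49×1.841) = 0.06437.
D = 4.908 × (0.6162 − 0.06437) + 0.833 × 0.06437 = 2.709 + 0.05362 = 2.762 mg/L.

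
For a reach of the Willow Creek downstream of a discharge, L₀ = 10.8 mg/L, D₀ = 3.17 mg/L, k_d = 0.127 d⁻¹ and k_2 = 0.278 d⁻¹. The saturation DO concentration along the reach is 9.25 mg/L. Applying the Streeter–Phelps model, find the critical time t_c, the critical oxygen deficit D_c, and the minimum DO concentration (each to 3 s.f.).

With k_2/k_d = 2.189 and 1 − D₀(k_2−k_d)/(k_d L₀) = 0.6510,
t_c = ln(2.189 × 0.6510) / (0.278 − 0.127) = ln(1.425) / 0.1510 = 0.3542/0.1510 = 2.346 d.
L(t_c) = L₀ e^(−k_d t_c) = 10.8 × 0.7424 = 8.018 mg/L, and at the critical point k_2 D_c = k_d L, so D_c = (0.127/0.278) × 8.018 = 3.663 mg/L.
Minimum DO = C_s − D_c = 9.25 − 3.663 = 5.587 mg/L.

t_c ≈ 2.35 d; D_c ≈ 3.66 mg/L; min DO ≈ 5.59 mg/L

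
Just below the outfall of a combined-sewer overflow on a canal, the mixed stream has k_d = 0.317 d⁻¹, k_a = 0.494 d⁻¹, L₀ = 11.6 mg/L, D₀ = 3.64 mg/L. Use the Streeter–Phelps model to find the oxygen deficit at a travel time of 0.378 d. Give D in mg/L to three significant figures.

D ≈ 4.21 mg/L

k_d L₀/(k_a−k_d) = 0.317×11.6/(0.494−0.317) = 3.677/0.1770 = 20.78 mg/L.
e^(−k_d t) = e^(−0.317×0.3780) = 0.8871; e^(−k_a t) = e^(−0.494×0.3780) = 0.8297.
D = 20.78 × (0.8871 − 0.8297) + 3.64 × 0.8297 = 1.193 + 3.020 = 4.213 mg/L.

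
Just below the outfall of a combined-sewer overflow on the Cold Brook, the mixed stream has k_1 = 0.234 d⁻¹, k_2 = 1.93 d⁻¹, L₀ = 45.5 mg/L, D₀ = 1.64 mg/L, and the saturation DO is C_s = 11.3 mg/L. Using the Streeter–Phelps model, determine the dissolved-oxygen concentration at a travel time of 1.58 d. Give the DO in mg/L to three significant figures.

DO ≈ 7.18 mg/L

k_1 L₀/(k_2−k_1) = 0.234×45.5/(1.93−0.234) = 10.65/1.696 = 6.278 mg/L.
e^(−k_1 t) = e^(−0.234×1.580) = 0.6909; e^(−k_2 t) = e^(−1.93×1.580) = 0.04739.
D = 6.278 × (0.6909 − 0.04739) + 1.64 × 0.04739 = 4.040 + 0.07772 = 4.118 mg/L.
DO = C_s − D = 11.3 − 4.118 = 7.182 mg/L.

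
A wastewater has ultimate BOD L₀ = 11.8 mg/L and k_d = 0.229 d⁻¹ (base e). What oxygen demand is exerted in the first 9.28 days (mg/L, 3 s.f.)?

y ≈ 10.4 mg/L

y_t = L₀(1 − e^(−k_d t)) = 11.8 × (1 − e^(−0.229×9.28))
= 11.8 × (1 − 0.1194) = 11.8 × 0.8806 = 10.39 mg/L.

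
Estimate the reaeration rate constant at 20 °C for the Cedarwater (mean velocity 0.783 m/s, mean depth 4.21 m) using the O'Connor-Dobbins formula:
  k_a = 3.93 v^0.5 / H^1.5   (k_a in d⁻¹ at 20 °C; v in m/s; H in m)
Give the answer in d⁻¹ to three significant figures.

k_a ≈ 0.403 d⁻¹

k_a = 3.93 × 0.783^0.5 / 4.21^1.5 = 3.93 × 0.8849 / 8.638 = 0.4026 d⁻¹.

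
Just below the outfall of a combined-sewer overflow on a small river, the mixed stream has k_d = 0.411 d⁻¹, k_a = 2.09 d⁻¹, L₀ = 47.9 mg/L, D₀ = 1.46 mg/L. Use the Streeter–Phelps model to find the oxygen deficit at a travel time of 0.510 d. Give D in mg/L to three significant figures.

D ≈ 5.97 mg/L

k_d L₀/(k_a−k_d) = 0.411×47.9/(2.09−0.411) = 19.69/1.679 = 11.73 mg/L.
e^(−k_d t) = e^(−0.411×0.5100) = 0.8109; e^(−k_a t) = e^(−2.09×0.5100) = 0.3444.
D = 11.73 × (0.8109 − 0.3444) + 1.46 × 0.3444 = 5.470 + 0.5028 = 5.973 mg/L.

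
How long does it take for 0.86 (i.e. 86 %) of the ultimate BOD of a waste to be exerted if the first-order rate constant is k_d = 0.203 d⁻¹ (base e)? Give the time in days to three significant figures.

y/L₀ = 1 − e^(−k_d t) = 0.86 ⇒ e^(−k_d t) = 0.140
t = −ln(0.140) / 0.203 = 1.966 / 0.203 = 9.685 d.

t ≈ 9.69 d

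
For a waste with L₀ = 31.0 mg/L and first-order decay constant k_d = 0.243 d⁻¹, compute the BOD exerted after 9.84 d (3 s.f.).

y_t = L₀(1 − e^(−k_d t)) = 31.0 × (1 − e^(−0.243×9.84))
= 31.0 × (1 − 0.09153) = 31.0 × 0.9085 = 28.16 mg/L.

y ≈ 28.2 mg/L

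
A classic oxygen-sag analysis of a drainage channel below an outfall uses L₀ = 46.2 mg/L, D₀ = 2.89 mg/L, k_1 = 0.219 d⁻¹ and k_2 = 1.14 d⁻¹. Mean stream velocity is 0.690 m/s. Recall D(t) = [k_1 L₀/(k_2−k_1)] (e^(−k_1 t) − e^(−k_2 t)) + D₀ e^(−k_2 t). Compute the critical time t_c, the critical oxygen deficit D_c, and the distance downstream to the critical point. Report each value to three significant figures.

t_c ≈ 1.46 d; D_c ≈ 6.45 mg/L; x_c ≈ 87.0 km

With k_2/k_1 = 5.205 and 1 − D₀(k_2−k_1)/(k_1 L₀) = 0.7369,
t_c = ln(5.205 × 0.7369) / (1.14 − 0.219) = ln(3.836) / 0.9210 = 1.344/0.9210 = 1.460 d.
D_c = (k_1/k_2) L₀ e^(−k_1 t_c) = (0.219/1.14) × 46.2 × e^(−0.219×1.460) = 0.1921 × 46.2 × 0.7264 = 6.447 mg/L.
x_c = v t_c = 0.690 m/s × 1.460 d × 86400 s/d = 87030 m ≈ 87.0 km.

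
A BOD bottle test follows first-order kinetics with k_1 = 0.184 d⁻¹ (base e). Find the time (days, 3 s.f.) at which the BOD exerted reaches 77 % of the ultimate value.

y/L₀ = 1 − e^(−k_1 t) = 0.77 ⇒ e^(−k_1 t) = 0.230
t = −ln(0.230) / 0.184 = 1.470 / 0.184 = 7.987 d.

t ≈ 7.99 d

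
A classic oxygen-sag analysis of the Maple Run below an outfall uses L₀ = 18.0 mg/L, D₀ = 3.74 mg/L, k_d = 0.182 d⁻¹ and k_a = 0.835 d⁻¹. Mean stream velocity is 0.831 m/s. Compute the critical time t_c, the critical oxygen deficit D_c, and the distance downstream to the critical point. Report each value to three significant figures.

t_c = [1/(k_a−k_d)] ln[(k_a/k_d)(1 − D₀(k_a−k_d)/(k_d L₀))]
= [1/(0.835−0.182)] ln[(0.835/0.182)(1 − 3.74×0.6530/(0.182×18.0))]
= (1/0.6530) ln[4.588 × 0.2545] = 1.531 × ln(1.168) = 1.531 × 0.1550 = 0.2374 d.
D_c = (k_d/k_a) L₀ e^(−k_d t_c) = (0.182/0.835) × 18.0 × e^(−0.182×0.2374) = 0.2180 × 18.0 × 0.9577 = 3.757 mg/L.
x_c = v t_c = 0.831 m/s × 0.2374 d × 86400 s/d = 17040 m ≈ 17.0 km.

t_c ≈ 0.237 d; D_c ≈ 3.76 mg/L; x_c ≈ 17.0 km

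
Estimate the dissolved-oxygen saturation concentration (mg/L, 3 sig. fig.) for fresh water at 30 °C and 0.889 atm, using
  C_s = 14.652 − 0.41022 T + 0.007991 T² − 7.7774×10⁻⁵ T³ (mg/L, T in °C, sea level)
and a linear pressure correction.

C_s ≈ 6.61 mg/L

At sea level: C_s = 14.652 − 0.41022×30 + 0.007991×30² − 7.7774×10⁻⁵×30³ = 7.437 mg/L.
Pressure correction: C_s' = 7.437 × 0.889 = 6.612 mg/L.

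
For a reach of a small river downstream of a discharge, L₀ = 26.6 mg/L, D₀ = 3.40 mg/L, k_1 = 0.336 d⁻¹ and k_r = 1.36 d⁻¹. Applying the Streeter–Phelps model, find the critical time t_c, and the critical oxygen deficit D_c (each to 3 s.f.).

At the critical point dD/dt = 0, so k_1 L₀ e^(−k_1 t) = k_r D. Substituting D(t) from the Streeter–Phelps equation and solving for t gives
t_c = ln[(k_r/k_1)(1 − D₀(k_r−k_1)/(k_1 L₀))] / (k_r−k_1).
Here k_r−k_1 = 1.024 d⁻¹ and 1 − D₀(k_r−k_1)/(k_1 L₀) = 1 − 3.40×1.024/(0.336×26.6) = 0.6105, so
t_c = ln(4.048 × 0.6105) / 1.024 = 0.9046 / 1.024 = 0.8834 d.
L(t_c) = L₀ e^(−k_1 t_c) = 26.6 × 0.7432 = 19.77 mg/L, and at the critical point k_r D_c = k_1 L, so D_c = (0.336/1.36) × 19.77 = 4.884 mg/L.

t_c ≈ 0.883 d; D_c ≈ 4.88 mg/L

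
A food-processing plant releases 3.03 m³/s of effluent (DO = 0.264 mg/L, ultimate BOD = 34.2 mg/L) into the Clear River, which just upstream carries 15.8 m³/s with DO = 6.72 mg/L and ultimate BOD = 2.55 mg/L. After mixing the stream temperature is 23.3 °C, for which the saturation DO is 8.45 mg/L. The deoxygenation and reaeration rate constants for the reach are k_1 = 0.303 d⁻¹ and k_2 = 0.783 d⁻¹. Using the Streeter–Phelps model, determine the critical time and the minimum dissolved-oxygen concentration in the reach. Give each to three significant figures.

t_c ≈ 0.201 d; minimum DO ≈ 5.67 mg/L

Mixed DO = (15.8×6.72 + 3.03×0.264)/(15.8+3.03) = 107.0/18.83 = 5.681 mg/L.
Mixed L₀ = (15.8×2.55 + 3.03×34.2)/(18.83) = 143.9/18.83 = 7.643 mg/L.
Initial deficit D₀ = C_s − DO₀ = 8.45 − 5.681 = 2.769 mg/L.
t_c = (1/0.4800) ln[(0.783/0.303)(1 − 2.769×0.4800/(0.303×7.643))] = 2.083 × ln(1.101) = 0.2006 d.
D_c = (0.303/0.783) × 7.643 × e^(−0.303×0.2006) = 0.3870 × 7.643 × 0.9410 = 2.783 mg/L.
Minimum DO = 8.45 − 2.783 = 5.667 mg/L.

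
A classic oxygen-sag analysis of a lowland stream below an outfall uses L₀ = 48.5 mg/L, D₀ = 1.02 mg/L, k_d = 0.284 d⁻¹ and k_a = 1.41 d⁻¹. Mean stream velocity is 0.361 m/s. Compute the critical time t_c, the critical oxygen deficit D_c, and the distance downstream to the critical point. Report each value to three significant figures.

With k_a/k_d = 4.965 and 1 − D₀(k_a−k_d)/(k_d L₀) = 0.9166,
t_c = ln(4.965 × 0.9166) / (1.41 − 0.284) = ln(4.551) / 1.126 = 1.515/1.126 = 1.346 d.
L(t_c) = L₀ e^(−k_d t_c) = 48.5 × 0.6824 = 33.09 mg/L, and at the critical point k_a D_c = k_d L, so D_c = (0.284/1.41) × 33.09 = 6.666 mg/L.
x_c = v t_c = 0.361 m/s × 1.346 d × 86400 s/d = 41970 m ≈ 42.0 km.

t_c ≈ 1.35 d; D_c ≈ 6.67 mg/L; x_c ≈ 42.0 km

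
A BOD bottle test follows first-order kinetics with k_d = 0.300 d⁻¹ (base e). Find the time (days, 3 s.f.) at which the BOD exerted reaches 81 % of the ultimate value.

t ≈ 5.54 d

y/L₀ = 1 − e^(−k_d t) = 0.81 ⇒ e^(−k_d t) = 0.190
t = −ln(0.190) / 0.300 = 1.661 / 0.300 = 5.536 d.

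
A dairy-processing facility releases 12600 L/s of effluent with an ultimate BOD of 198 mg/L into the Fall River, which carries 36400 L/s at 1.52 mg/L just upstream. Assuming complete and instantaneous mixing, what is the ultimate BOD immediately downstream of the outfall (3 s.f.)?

Flow-weighted mixing: C = (Q_r C_r + Q_w C_w)/(Q_r + Q_w)
= (36400×1.52 + 12600×198)/(36400 + 12600) = 2.550×10^6/49000 = 52.04 mg/L.

52.0 mg/L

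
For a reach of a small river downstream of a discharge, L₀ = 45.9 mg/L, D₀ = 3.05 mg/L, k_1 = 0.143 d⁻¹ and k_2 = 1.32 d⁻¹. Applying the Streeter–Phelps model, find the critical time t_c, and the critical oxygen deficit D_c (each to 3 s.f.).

t_c = [1/(k_2−k_1)] ln[(k_2/k_1)(1 − D₀(k_2−k_1)/(k_1 L₀))]
= [1/(1.32−0.143)] ln[(1.32/0.143)(1 − 3.05×1.177/(0.143×45.9))]
= (1/1.177) ln[9.231 × 0.4531] = 0.8496 × ln(4.182) = 0.8496 × 1.431 = 1.216 d.
L(t_c) = L₀ e^(−k_1 t_c) = 45.9 × 0.8404 = 38.58 mg/L, and at the critical point k_2 D_c = k_1 L, so D_c = (0.143/1.32) × 38.58 = 4.179 mg/L.

t_c ≈ 1.22 d; D_c ≈ 4.18 mg/L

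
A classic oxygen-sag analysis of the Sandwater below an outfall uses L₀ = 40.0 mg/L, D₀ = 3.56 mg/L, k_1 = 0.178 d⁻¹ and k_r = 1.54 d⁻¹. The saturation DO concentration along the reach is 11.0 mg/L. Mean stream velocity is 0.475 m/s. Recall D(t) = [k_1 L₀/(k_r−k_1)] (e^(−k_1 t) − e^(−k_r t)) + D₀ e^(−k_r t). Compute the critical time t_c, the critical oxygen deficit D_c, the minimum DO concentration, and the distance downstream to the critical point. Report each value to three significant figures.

t_c ≈ 0.745 d; D_c ≈ 4.05 mg/L; min DO ≈ 6.95 mg/L; x_c ≈ 30.6 km

t_c = [1/(k_r−k_1)] ln[(k_r/k_1)(1 − D₀(k_r−k_1)/(k_1 L₀))]
= [1/(1.54−0.178)] ln[(1.54/0.178)(1 − 3.56×1.362/(0.178×40.0))]
= (1/1.362) ln[8.652 × 0.3190] = 0.7342 × ln(2.760) = 0.7342 × 1.015 = 0.7454 d.
D_c = (k_1/k_r) L₀ e^(−k_1 t_c) = (0.178/1.54) × 40.0 × e^(−0.178×0.7454) = 0.1156 × 40.0 × 0.8757 = 4.049 mg/L.
Minimum DO = C_s − D_c = 11.0 − 4.049 = 6.951 mg/L.
x_c = v t_c = 0.475 m/s × 0.7454 d × 86400 s/d = 30590 m ≈ 30.6 km.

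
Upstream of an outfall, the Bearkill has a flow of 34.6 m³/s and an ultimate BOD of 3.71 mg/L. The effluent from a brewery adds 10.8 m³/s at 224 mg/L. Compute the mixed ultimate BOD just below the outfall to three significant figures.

56.1 mg/L

Flow-weighted mixing: C = (Q_r C_r + Q_w C_w)/(Q_r + Q_w)
= (34.6×3.71 + 10.8×224)/(34.6 + 10.8) = 2548/45.40 = 56.11 mg/L.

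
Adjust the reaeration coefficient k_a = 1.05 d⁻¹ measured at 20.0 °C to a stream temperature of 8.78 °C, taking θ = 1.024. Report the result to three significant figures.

k_a ≈ 0.805 d⁻¹

k_a(T₂) = k_a(T₁) · θ^(T₂−T₁) = 1.05 × 1.024^(8.78−20.0)
= 1.05 × 1.024^-11.2 = 1.05 × 0.7664 = 0.8047 d⁻¹.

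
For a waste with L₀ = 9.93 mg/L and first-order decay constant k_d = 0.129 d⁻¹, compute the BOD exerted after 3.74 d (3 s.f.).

y_t = L₀(1 − e^(−k_d t)) = 9.93 × (1 − e^(−0.129×3.74))
= 9.93 × (1 − 0.6173) = 9.93 × 0.3827 = 3.801 mg/L.

y ≈ 3.80 mg/L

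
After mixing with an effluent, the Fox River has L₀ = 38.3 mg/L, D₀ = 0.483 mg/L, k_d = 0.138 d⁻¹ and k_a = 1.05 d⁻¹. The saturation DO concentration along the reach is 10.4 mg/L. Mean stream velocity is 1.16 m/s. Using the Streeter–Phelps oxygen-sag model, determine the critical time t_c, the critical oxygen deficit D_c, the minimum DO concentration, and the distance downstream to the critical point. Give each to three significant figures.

t_c ≈ 2.13 d; D_c ≈ 3.75 mg/L; min DO ≈ 6.65 mg/L; x_c ≈ 213 km

t_c = [1/(k_a−k_d)] ln[(k_a/k_d)(1 − D₀(k_a−k_d)/(k_d L₀))]
= [1/(1.05−0.138)] ln[(1.05/0.138)(1 − 0.483×0.9120/(0.138×38.3))]
= (1/0.9120) ln[7.609 × 0.9167] = 1.096 × ln(6.975) = 1.096 × 1.942 = 2.130 d.
D_c = (k_d/k_a) L₀ e^(−k_d t_c) = (0.138/1.05) × 38.3 × e^(−0.138×2.130) = 0.1314 × 38.3 × 0.7454 = 3.752 mg/L.
Minimum DO = C_s − D_c = 10.4 − 3.752 = 6.648 mg/L.
x_c = v t_c = 1.16 m/s × 2.130 d × 86400 s/d = 213400 m ≈ 213 km.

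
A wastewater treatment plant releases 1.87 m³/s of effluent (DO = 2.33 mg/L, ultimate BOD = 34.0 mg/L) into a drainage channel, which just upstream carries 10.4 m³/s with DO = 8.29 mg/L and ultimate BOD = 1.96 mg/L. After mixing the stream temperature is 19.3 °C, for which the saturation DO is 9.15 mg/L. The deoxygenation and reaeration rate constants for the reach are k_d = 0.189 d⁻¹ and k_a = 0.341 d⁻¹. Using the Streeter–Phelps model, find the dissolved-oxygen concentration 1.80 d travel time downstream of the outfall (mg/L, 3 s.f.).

Mixed DO = (10.4×8.29 + 1.87×2.33)/(10.4+1.87) = 90.57/12.27 = 7.382 mg/L.
Mixed L₀ = (10.4×1.96 + 1.87×34.0)/(12.27) = 83.96/12.27 = 6.843 mg/L.
Initial deficit D₀ = C_s − DO₀ = 9.15 − 7.382 = 1.768 mg/L.
D(1.80) = [0.189×6.843/(0.341−0.189)](e^(−0.189×1.80) − e^(−0.341×1.80)) + 1.768 e^(−0.341×1.80)
= 8.509 × (0.7116 − 0.5413) + 1.768 × 0.5413 = 2.407 mg/L.
DO = 9.15 − 2.407 = 6.743 mg/L.

DO ≈ 6.74 mg/L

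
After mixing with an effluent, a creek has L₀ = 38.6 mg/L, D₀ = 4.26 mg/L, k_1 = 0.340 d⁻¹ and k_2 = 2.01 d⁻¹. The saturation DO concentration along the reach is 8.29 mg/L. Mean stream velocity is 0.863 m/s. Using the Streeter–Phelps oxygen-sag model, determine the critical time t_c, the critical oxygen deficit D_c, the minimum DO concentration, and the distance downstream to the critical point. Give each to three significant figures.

t_c ≈ 0.596 d; D_c ≈ 5.33 mg/L; min DO ≈ 2.96 mg/L; x_c ≈ 44.5 km

With k_2/k_1 = 5.912 and 1 − D₀(k_2−k_1)/(k_1 L₀) = 0.4579,
t_c = ln(5.912 × 0.4579) / (2.01 − 0.340) = ln(2.707) / 1.670 = 0.9959/1.670 = 0.5963 d.
L(t_c) = L₀ e^(−k_1 t_c) = 38.6 × 0.8165 = 31.52 mg/L, and at the critical point k_2 D_c = k_1 L, so D_c = (0.340/2.01) × 31.52 = 5.331 mg/L.
Minimum DO = C_s − D_c = 8.29 − 5.331 = 2.959 mg/L.
x_c = v t_c = 0.863 m/s × 0.5963 d × 86400 s/d = 44470 m ≈ 44.5 km.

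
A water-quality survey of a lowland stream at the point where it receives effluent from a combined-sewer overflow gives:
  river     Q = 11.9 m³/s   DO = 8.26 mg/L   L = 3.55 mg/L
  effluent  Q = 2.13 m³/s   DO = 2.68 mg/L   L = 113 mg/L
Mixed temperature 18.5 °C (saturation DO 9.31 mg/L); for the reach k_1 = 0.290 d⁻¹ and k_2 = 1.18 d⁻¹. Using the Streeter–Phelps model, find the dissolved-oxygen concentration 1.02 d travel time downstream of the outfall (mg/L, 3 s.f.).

Mixed DO = (11.9×8.26 + 2.13×2.68)/(11.9+2.13) = 104.0/14.03 = 7.413 mg/L.
Mixed L₀ = (11.9×3.55 + 2.13×113)/(14.03) = 282.9/14.03 = 20.17 mg/L.
Initial deficit D₀ = C_s − DO₀ = 9.31 − 7.413 = 1.897 mg/L.
D(1.02) = [0.290×20.17/(1.18−0.290)](e^(−0.290×1.02) − e^(−1.18×1.02)) + 1.897 e^(−1.18×1.02)
= 6.571 × (0.7439 − 0.3001) + 1.897 × 0.3001 = 3.486 mg/L.
DO = 9.31 − 3.486 = 5.824 mg/L.

DO ≈ 5.82 mg/L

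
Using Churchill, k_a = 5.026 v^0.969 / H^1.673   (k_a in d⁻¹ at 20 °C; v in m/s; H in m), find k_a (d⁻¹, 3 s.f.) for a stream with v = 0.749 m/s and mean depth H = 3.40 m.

k_a = 5.026 × 0.749^0.969 / 3.40^1.673 = 5.026 × 0.7557 / 7.748 = 0.4903 d⁻¹.

k_a ≈ 0.490 d⁻¹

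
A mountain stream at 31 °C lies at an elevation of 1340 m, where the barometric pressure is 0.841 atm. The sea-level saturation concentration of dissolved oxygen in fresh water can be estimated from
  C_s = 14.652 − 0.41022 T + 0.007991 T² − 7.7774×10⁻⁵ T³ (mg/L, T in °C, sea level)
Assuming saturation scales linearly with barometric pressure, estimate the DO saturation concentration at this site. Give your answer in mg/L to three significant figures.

At sea level: C_s = 14.652 − 0.41022×31 + 0.007991×31² − 7.7774×10⁻⁵×31³ = 7.298 mg/L.
Pressure correction: C_s' = 7.298 × 0.841 = 6.137 mg/L.

C_s ≈ 6.14 mg/L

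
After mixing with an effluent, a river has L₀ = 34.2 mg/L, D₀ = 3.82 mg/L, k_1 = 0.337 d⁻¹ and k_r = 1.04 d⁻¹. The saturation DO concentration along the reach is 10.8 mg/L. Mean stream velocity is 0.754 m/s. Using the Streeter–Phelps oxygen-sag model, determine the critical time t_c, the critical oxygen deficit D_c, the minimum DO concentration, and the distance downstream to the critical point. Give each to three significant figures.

With k_r/k_1 = 3.086 and 1 − D₀(k_r−k_1)/(k_1 L₀) = 0.7670,
t_c = ln(3.086 × 0.7670) / (1.04 − 0.337) = ln(2.367) / 0.7030 = 0.8616/0.7030 = 1.226 d.
L(t_c) = L₀ e^(−k_1 t_c) = 34.2 × 0.6616 = 22.63 mg/L, and at the critical point k_r D_c = k_1 L, so D_c = (0.337/1.04) × 22.63 = 7.332 mg/L.
Minimum DO = C_s − D_c = 10.8 − 7.332 = 3.468 mg/L.
x_c = v t_c = 0.754 m/s × 1.226 d × 86400 s/d = 79840 m ≈ 79.8 km.

t_c ≈ 1.23 d; D_c ≈ 7.33 mg/L; min DO ≈ 3.47 mg/L; x_c ≈ 79.8 km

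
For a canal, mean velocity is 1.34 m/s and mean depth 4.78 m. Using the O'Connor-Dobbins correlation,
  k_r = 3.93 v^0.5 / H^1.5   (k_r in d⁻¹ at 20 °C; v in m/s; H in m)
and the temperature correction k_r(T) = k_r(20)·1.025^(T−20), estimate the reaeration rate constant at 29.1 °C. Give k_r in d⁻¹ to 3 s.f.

k_r ≈ 0.545 d⁻¹

k_r(20) = 3.93 × 1.34^0.5 / 4.78^1.5 = 3.93 × 1.158 / 10.45 = 0.4353 d⁻¹.
k_r(29.1) = 0.4353 × 1.025^(29.1−20) = 0.4353 × 1.252 = 0.5450 d⁻¹.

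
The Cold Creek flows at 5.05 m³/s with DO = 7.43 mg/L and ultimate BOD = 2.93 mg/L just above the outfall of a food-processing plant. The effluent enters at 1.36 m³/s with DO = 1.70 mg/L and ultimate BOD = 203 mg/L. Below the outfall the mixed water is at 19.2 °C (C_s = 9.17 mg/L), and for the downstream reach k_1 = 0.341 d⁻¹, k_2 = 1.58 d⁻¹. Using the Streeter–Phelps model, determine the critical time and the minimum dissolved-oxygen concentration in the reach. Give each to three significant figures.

t_c ≈ 1.02 d; minimum DO ≈ 2.25 mg/L

Mixed DO = (5.05×7.43 + 1.36×1.70)/(5.05+1.36) = 39.83/6.410 = 6.214 mg/L.
Mixed L₀ = (5.05×2.93 + 1.36×203)/(6.410) = 290.9/6.410 = 45.38 mg/L.
Initial deficit D₀ = C_s − DO₀ = 9.17 − 6.214 = 2.956 mg/L.
t_c = (1/1.239) ln[(1.58/0.341)(1 − 2.956×1.239/(0.341×45.38))] = 0.8071 × ln(3.537) = 1.020 d.
D_c = (0.341/1.58) × 45.38 × e^(−0.341×1.020) = 0.2158 × 45.38 × 0.7063 = 6.918 mg/L.
Minimum DO = 9.17 − 6.918 = 2.252 mg/L.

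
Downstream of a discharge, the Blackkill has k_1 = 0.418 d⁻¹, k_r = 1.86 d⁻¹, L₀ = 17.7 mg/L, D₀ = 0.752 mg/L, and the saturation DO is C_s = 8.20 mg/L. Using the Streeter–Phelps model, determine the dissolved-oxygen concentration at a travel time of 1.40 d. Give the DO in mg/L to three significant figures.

DO ≈ 5.67 mg/L

k_1 L₀/(k_r−k_1) = 0.418×17.7/(1.86−0.418) = 7.399/1.442 = 5.131 mg/L.
e^(−k_1 t) = e^(−0.418×1.400) = 0.5570; e^(−k_r t) = e^(−1.86×1.400) = 0.07398.
D = 5.131 × (0.5570 − 0.07398) + 0.752 × 0.07398 = 2.478 + 0.05563 = 2.534 mg/L.
DO = C_s − D = 8.20 − 2.534 = 5.666 mg/L.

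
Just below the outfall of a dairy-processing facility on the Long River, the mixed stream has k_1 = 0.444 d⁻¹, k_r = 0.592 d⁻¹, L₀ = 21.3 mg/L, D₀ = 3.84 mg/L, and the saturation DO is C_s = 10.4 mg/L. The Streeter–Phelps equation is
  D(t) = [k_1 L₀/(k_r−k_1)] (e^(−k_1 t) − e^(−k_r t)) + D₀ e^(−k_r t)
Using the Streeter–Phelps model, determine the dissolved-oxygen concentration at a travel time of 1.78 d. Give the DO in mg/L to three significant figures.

k_1 L₀/(k_r−k_1) = 0.444×21.3/(0.592−0.444) = 9.457/0.1480 = 63.90 mg/L.
e^(−k_1 t) = e^(−0.444×1.780) = 0.4537; e^(−k_r t) = e^(−0.592×1.780) = 0.3486.
D = 63.90 × (0.4537 − 0.3486) + 3.84 × 0.3486 = 6.714 + 1.339 = 8.053 mg/L.
DO = C_s − D = 10.4 − 8.053 = 2.347 mg/L.

DO ≈ 2.35 mg/L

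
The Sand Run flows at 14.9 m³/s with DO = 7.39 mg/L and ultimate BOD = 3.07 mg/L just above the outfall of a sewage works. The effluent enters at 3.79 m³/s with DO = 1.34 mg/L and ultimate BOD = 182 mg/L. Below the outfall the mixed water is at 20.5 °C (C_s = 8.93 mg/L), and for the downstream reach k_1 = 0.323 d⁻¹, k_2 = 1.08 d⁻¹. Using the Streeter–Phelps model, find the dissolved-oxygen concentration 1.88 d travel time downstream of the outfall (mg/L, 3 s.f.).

Mixed DO = (14.9×7.39 + 3.79×1.34)/(14.9+3.79) = 115.2/18.69 = 6.163 mg/L.
Mixed L₀ = (14.9×3.07 + 3.79×182)/(18.69) = 735.5/18.69 = 39.35 mg/L.
Initial deficit D₀ = C_s − DO₀ = 8.93 − 6.163 = 2.767 mg/L.
D(1.88) = [0.323×39.35/(1.08−0.323)](e^(−0.323×1.88) − e^(−1.08×1.88)) + 2.767 e^(−1.08×1.88)
= 16.79 × (0.5449 − 0.1313) + 2.767 × 0.1313 = 7.308 mg/L.
DO = 8.93 − 7.308 = 1.622 mg/L.

DO ≈ 1.62 mg/L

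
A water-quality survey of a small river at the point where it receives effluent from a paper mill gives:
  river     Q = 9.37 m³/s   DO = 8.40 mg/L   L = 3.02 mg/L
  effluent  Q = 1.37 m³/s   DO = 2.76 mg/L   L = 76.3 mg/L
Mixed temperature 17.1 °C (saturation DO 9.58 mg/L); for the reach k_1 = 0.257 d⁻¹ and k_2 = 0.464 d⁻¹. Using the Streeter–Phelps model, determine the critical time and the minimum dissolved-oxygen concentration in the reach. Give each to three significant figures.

t_c ≈ 2.22 d; minimum DO ≈ 5.70 mg/L

Mixed DO = (9.37×8.40 + 1.37×2.76)/(9.37+1.37) = 82.49/10.74 = 7.681 mg/L.
Mixed L₀ = (9.37×3.02 + 1.37×76.3)/(10.74) = 132.8/10.74 = 12.37 mg/L.
Initial deficit D₀ = C_s − DO₀ = 9.58 − 7.681 = 1.899 mg/L.
t_c = (1/0.2070) ln[(0.464/0.257)(1 − 1.899×0.2070/(0.257×12.37))] = 4.831 × ln(1.582) = 2.216 d.
D_c = (0.257/0.464) × 12.37 × e^(−0.257×2.216) = 0.5539 × 12.37 × 0.5658 = 3.876 mg/L.
Minimum DO = 9.58 − 3.876 = 5.704 mg/L.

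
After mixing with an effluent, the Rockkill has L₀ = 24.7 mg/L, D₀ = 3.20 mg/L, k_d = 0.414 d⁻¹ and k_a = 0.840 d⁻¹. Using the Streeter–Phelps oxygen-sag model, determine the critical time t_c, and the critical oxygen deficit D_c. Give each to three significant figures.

t_c ≈ 1.33 d; D_c ≈ 7.03 mg/L

At the critical point dD/dt = 0, so k_d L₀ e^(−k_d t) = k_a D. Substituting D(t) from the Streeter–Phelps equation and solving for t gives
t_c = ln[(k_a/k_d)(1 − D₀(k_a−k_d)/(k_d L₀))] / (k_a−k_d).
Here k_a−k_d = 0.4260 d⁻¹ and 1 − D₀(k_a−k_d)/(k_d L₀) = 1 − 3.20×0.4260/(0.414×24.7) = 0.8667, so
t_c = ln(2.029 × 0.8667) / 0.4260 = 0.5645 / 0.4260 = 1.325 d.
D_c = (k_d/k_a) L₀ e^(−k_d t_c) = (0.414/0.840) × 24.7 × e^(−0.414×1.325) = 0.4929 × 24.7 × 0.5778 = 7.034 mg/L.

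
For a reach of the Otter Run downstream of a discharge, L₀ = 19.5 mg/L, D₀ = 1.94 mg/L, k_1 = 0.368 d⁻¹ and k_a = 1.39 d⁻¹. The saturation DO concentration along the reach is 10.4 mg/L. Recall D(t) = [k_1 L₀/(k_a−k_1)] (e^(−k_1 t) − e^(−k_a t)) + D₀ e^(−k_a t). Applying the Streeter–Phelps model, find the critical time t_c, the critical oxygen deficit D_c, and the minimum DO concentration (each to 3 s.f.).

t_c ≈ 0.984 d; D_c ≈ 3.59 mg/L; min DO ≈ 6.81 mg/L

At the critical point dD/dt = 0, so k_1 L₀ e^(−k_1 t) = k_a D. Substituting D(t) from the Streeter–Phelps equation and solving for t gives
t_c = ln[(k_a/k_1)(1 − D₀(k_a−k_1)/(k_1 L₀))] / (k_a−k_1).
Here k_a−k_1 = 1.022 d⁻¹ and 1 − D₀(k_a−k_1)/(k_1 L₀) = 1 − 1.94×1.022/(0.368×19.5) = 0.7237, so
t_c = ln(3.777 × 0.7237) / 1.022 = 1.006 / 1.022 = 0.9840 d.
D_c = (k_1/k_a) L₀ e^(−k_1 t_c) = (0.368/1.39) × 19.5 × e^(−0.368×0.9840) = 0.2647 × 19.5 × 0.6962 = 3.594 mg/L.
Minimum DO = C_s − D_c = 10.4 − 3.594 = 6.806 mg/L.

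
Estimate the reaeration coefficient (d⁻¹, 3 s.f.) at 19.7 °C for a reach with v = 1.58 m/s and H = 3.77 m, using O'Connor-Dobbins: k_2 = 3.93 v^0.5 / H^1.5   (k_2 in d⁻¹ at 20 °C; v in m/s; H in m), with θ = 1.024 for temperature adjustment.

k_2(20) = 3.93 × 1.58^0.5 / 3.77^1.5 = 3.93 × 1.257 / 7.320 = 0.6749 d⁻¹.
k_2(19.7) = 0.6749 × 1.024^(19.7−20) = 0.6749 × 0.9929 = 0.6701 d⁻¹.

k_2 ≈ 0.670 d⁻¹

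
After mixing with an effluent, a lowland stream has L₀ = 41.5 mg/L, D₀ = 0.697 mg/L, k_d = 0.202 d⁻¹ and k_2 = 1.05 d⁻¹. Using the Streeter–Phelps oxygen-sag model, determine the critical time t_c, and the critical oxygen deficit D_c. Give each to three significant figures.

t_c ≈ 1.86 d; D_c ≈ 5.49 mg/L

t_c = [1/(k_2−k_d)] ln[(k_2/k_d)(1 − D₀(k_2−k_d)/(k_d L₀))]
= [1/(1.05−0.202)] ln[(1.05/0.202)(1 − 0.697×0.8480/(0.202×41.5))]
= (1/0.8480) ln[5.198 × 0.9295] = 1.179 × ln(4.832) = 1.179 × 1.575 = 1.858 d.
L(t_c) = L₀ e^(−k_d t_c) = 41.5 × 0.6871 = 28.52 mg/L, and at the critical point k_2 D_c = k_d L, so D_c = (0.202/1.05) × 28.52 = 5.486 mg/L.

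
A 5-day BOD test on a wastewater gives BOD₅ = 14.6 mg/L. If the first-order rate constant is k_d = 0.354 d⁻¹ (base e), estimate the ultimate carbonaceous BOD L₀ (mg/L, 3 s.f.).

L₀ ≈ 17.6 mg/L

BOD₅ = L₀(1 − e^(−5k_d)) ⇒ L₀ = BOD₅ / (1 − e^(−5×0.354))
= 14.6 / (1 − 0.1703) = 14.6 / 0.8297 = 17.60 mg/L.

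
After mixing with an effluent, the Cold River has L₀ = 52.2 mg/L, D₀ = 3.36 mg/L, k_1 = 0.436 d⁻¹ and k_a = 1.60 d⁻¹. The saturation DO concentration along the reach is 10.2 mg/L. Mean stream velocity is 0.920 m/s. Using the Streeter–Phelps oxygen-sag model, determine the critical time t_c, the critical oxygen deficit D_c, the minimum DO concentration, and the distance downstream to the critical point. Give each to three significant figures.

With k_a/k_1 = 3.670 and 1 − D₀(k_a−k_1)/(k_1 L₀) = 0.8282,
t_c = ln(3.670 × 0.8282) / (1.60 − 0.436) = ln(3.039) / 1.164 = 1.112/1.164 = 0.9550 d.
L(t_c) = L₀ e^(−k_1 t_c) = 52.2 × 0.6594 = 34.42 mg/L, and at the critical point k_a D_c = k_1 L, so D_c = (0.436/1.60) × 34.42 = 9.380 mg/L.
Minimum DO = C_s − D_c = 10.2 − 9.380 = 0.8197 mg/L.
x_c = v t_c = 0.920 m/s × 0.9550 d × 86400 s/d = 75910 m ≈ 75.9 km.

t_c ≈ 0.955 d; D_c ≈ 9.38 mg/L; min DO ≈ 0.820 mg/L; x_c ≈ 75.9 km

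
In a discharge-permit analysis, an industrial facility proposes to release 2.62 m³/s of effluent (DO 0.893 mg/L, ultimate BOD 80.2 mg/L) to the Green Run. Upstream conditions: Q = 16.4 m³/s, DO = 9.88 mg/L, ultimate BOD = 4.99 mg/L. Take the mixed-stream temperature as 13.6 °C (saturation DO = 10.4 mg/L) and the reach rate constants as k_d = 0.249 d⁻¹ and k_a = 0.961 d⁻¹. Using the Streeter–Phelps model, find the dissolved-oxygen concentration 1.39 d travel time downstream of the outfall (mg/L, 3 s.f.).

Mixed DO = (16.4×9.88 + 2.62×0.893)/(16.4+2.62) = 164.4/19.02 = 8.642 mg/L.
Mixed L₀ = (16.4×4.99 + 2.62×80.2)/(19.02) = 292.0/19.02 = 15.35 mg/L.
Initial deficit D₀ = C_s − DO₀ = 10.4 − 8.642 = 1.758 mg/L.
D(1.39) = [0.249×15.35/(0.961−0.249)](e^(−0.249×1.39) − e^(−0.961×1.39)) + 1.758 e^(−0.961×1.39)
= 5.368 × (0.7074 − 0.2630) + 1.758 × 0.2630 = 2.848 mg/L.
DO = 10.4 − 2.848 = 7.552 mg/L.

DO ≈ 7.55 mg/L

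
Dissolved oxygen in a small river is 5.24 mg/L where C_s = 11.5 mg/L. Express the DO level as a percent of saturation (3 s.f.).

45.6 % saturation

% saturation = C/C_s × 100 = 5.24/11.5 × 100 = 45.6 %.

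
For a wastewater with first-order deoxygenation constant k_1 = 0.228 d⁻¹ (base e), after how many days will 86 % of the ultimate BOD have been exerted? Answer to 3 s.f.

y/L₀ = 1 − e^(−k_1 t) = 0.86 ⇒ e^(−k_1 t) = 0.140
t = −ln(0.140) / 0.228 = 1.966 / 0.228 = 8.623 d.

t ≈ 8.62 d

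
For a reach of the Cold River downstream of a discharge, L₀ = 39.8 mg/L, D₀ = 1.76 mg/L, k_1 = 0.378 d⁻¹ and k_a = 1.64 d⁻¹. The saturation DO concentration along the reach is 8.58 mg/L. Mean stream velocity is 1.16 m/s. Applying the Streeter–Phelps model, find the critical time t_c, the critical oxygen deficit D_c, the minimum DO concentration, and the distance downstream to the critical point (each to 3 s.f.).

t_c ≈ 1.04 d; D_c ≈ 6.20 mg/L; min DO ≈ 2.38 mg/L; x_c ≈ 104 km

t_c = [1/(k_a−k_1)] ln[(k_a/k_1)(1 − D₀(k_a−k_1)/(k_1 L₀))]
= [1/(1.64−0.378)] ln[(1.64/0.378)(1 − 1.76×1.262/(0.378×39.8))]
= (1/1.262) ln[4.339 × 0.8524] = 0.7924 × ln(3.698) = 0.7924 × 1.308 = 1.036 d.
D_c = (k_1/k_a) L₀ e^(−k_1 t_c) = (0.378/1.64) × 39.8 × e^(−0.378×1.036) = 0.2305 × 39.8 × 0.6759 = 6.200 mg/L.
Minimum DO = C_s − D_c = 8.58 − 6.200 = 2.380 mg/L.
x_c = v t_c = 1.16 m/s × 1.036 d × 86400 s/d = 103900 m ≈ 104 km.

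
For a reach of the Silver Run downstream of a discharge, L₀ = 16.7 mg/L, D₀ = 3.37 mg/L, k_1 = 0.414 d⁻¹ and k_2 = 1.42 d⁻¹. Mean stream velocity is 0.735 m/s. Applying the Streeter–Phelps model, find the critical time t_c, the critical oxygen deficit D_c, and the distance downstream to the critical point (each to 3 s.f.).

t_c ≈ 0.555 d; D_c ≈ 3.87 mg/L; x_c ≈ 35.3 km

With k_2/k_1 = 3.430 and 1 − D₀(k_2−k_1)/(k_1 L₀) = 0.5096,
t_c = ln(3.430 × 0.5096) / (1.42 − 0.414) = ln(1.748) / 1.006 = 0.5585/1.006 = 0.5552 d.
D_c = (k_1/k_2) L₀ e^(−k_1 t_c) = (0.414/1.42) × 16.7 × e^(−0.414×0.5552) = 0.2915 × 16.7 × 0.7947 = 3.869 mg/L.
x_c = v t_c = 0.735 m/s × 0.5552 d × 86400 s/d = 35260 m ≈ 35.3 km.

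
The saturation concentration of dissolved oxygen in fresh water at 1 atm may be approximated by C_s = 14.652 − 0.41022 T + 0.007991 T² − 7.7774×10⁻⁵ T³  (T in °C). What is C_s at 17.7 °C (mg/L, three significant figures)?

C_s = 14.652 − 0.41022×17.7 + 0.007991×17.7² − 7.7774×10⁻⁵×17.7³ = 9.463 mg/L.

C_s ≈ 9.46 mg/L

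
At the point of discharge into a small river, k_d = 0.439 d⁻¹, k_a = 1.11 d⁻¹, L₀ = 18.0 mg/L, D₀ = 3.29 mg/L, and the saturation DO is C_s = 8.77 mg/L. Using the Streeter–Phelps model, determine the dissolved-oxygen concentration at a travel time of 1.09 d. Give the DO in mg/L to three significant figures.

DO ≈ 4.00 mg/L

k_d L₀/(k_a−k_d) = 0.439×18.0/(1.11−0.439) = 7.902/0.6710 = 11.78 mg/L.
e^(−k_d t) = e^(−0.439×1.090) = 0.6197; e^(−k_a t) = e^(−1.11×1.090) = 0.2982.
D = 11.78 × (0.6197 − 0.2982) + 3.29 × 0.2982 = 3.786 + 0.9812 = 4.767 mg/L.
DO = C_s − D = 8.77 − 4.767 = 4.003 mg/L.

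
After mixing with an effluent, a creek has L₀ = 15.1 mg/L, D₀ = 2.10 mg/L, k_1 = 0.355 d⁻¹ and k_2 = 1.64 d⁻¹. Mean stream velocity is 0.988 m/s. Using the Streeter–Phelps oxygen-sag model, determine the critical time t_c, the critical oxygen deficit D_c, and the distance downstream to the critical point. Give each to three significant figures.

t_c ≈ 0.646 d; D_c ≈ 2.60 mg/L; x_c ≈ 55.2 km

At the critical point dD/dt = 0, so k_1 L₀ e^(−k_1 t) = k_2 D. Substituting D(t) from the Streeter–Phelps equation and solving for t gives
t_c = ln[(k_2/k_1)(1 − D₀(k_2−k_1)/(k_1 L₀))] / (k_2−k_1).
Here k_2−k_1 = 1.285 d⁻¹ and 1 − D₀(k_2−k_1)/(k_1 L₀) = 1 − 2.10×1.285/(0.355×15.1) = 0.4966, so
t_c = ln(4.620 × 0.4966) / 1.285 = 0.8304 / 1.285 = 0.6462 d.
L(t_c) = L₀ e^(−k_1 t_c) = 15.1 × 0.7950 = 12.00 mg/L, and at the critical point k_2 D_c = k_1 L, so D_c = (0.355/1.64) × 12.00 = 2.599 mg/L.
x_c = v t_c = 0.988 m/s × 0.6462 d × 86400 s/d = 55160 m ≈ 55.2 km.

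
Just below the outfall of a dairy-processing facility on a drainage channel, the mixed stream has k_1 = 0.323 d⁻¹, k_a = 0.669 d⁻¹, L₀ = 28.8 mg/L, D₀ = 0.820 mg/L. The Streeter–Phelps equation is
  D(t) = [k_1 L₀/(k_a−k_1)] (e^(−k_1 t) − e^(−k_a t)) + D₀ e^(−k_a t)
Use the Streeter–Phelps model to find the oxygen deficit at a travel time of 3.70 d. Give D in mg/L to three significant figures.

D ≈ 5.94 mg/L

k_1 L₀/(k_a−k_1) = 0.323×28.8/(0.669−0.323) = 9.302/0.3460 = 26.89 mg/L.
e^(−k_1 t) = e^(−0.323×3.700) = 0.3027; e^(−k_a t) = e^(−0.669×3.700) = 0.08414.
D = 26.89 × (0.3027 − 0.08414) + 0.820 × 0.08414 = 5.875 + 0.06899 = 5.944 mg/L.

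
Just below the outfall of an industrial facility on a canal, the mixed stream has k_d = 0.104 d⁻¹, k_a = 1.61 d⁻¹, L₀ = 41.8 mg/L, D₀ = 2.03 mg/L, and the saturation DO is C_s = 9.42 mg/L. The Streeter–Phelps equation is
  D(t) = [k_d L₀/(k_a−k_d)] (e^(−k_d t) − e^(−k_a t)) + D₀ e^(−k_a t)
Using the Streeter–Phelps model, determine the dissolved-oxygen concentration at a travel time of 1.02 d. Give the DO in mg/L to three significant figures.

k_d L₀/(k_a−k_d) = 0.104×41.8/(1.61−0.104) = 4.347/1.506 = 2.887 mg/L.
e^(−k_d t) = e^(−0.104×1.020) = 0.8994; e^(−k_a t) = e^(−1.61×1.020) = 0.1936.
D = 2.887 × (0.8994 − 0.1936) + 2.03 × 0.1936 = 2.037 + 0.3929 = 2.430 mg/L.
DO = C_s − D = 9.42 − 2.430 = 6.990 mg/L.

DO ≈ 6.99 mg/L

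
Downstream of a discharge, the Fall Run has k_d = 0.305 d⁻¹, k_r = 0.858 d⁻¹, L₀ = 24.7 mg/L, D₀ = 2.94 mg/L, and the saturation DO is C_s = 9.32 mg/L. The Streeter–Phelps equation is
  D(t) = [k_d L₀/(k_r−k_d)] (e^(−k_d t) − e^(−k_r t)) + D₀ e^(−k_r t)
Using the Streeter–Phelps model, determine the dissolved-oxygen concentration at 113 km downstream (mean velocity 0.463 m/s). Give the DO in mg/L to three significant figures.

DO ≈ 4.51 mg/L

Travel time t = x/v = 113 km / (0.463 m/s) = 113000 m / 0.463 m/s = 244100 s = 2.825 d.
k_d L₀/(k_r−k_d) = 0.305×24.7/(0.858−0.305) = 7.533/0.5530 = 13.62 mg/L.
e^(−k_d t) = e^(−0.305×2.825) = 0.4225; e^(−k_r t) = e^(−0.858×2.825) = 0.08860.
D = 13.62 × (0.4225 − 0.08860) + 2.94 × 0.08860 = 4.549 + 0.2605 = 4.809 mg/L.
DO = C_s − D = 9.32 − 4.809 = 4.511 mg/L.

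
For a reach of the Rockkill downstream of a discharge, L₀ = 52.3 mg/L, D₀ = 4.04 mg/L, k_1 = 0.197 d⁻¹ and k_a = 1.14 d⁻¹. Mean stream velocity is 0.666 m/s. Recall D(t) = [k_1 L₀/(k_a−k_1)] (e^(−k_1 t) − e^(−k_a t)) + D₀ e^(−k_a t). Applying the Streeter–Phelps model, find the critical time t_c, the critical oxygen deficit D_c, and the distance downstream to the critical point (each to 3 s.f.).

At the critical point dD/dt = 0, so k_1 L₀ e^(−k_1 t) = k_a D. Substituting D(t) from the Streeter–Phelps equation and solving for t gives
t_c = ln[(k_a/k_1)(1 − D₀(k_a−k_1)/(k_1 L₀))] / (k_a−k_1).
Here k_a−k_1 = 0.9430 d⁻¹ and 1 − D₀(k_a−k_1)/(k_1 L₀) = 1 − 4.04×0.9430/(0.197×52.3) = 0.6302, so
t_c = ln(5.787 × 0.6302) / 0.9430 = 1.294 / 0.9430 = 1.372 d.
D_c = (k_1/k_a) L₀ e^(−k_1 t_c) = (0.197/1.14) × 52.3 × e^(−0.197×1.372) = 0.1728 × 52.3 × 0.7631 = 6.897 mg/L.
x_c = v t_c = 0.666 m/s × 1.372 d × 86400 s/d = 78960 m ≈ 79.0 km.

t_c ≈ 1.37 d; D_c ≈ 6.90 mg/L; x_c ≈ 79.0 km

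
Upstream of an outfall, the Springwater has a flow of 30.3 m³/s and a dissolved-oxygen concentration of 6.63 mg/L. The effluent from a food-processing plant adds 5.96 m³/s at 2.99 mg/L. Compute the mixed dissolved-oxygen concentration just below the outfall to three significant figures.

Flow-weighted mixing: C = (Q_r C_r + Q_w C_w)/(Q_r + Q_w)
= (30.3×6.63 + 5.96×2.99)/(30.3 + 5.96) = 218.7/36.26 = 6.032 mg/L.

6.03 mg/L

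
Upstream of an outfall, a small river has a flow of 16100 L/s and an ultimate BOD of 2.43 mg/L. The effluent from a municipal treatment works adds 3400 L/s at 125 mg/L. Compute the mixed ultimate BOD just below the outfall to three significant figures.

Flow-weighted mixing: C = (Q_r C_r + Q_w C_w)/(Q_r + Q_w)
= (16100×2.43 + 3400×125)/(16100 + 3400) = 464100/19500 = 23.80 mg/L.

23.8 mg/L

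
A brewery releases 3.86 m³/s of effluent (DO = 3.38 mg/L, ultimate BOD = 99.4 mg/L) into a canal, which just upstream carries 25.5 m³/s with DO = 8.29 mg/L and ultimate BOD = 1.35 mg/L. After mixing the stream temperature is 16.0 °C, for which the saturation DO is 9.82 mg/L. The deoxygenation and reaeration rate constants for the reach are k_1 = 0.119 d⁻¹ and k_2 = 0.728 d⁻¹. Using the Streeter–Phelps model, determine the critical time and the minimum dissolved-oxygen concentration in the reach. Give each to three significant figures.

t_c ≈ 0.474 d; minimum DO ≈ 7.62 mg/L

Mixed DO = (25.5×8.29 + 3.86×3.38)/(25.5+3.86) = 224.4/29.36 = 7.644 mg/L.
Mixed L₀ = (25.5×1.35 + 3.86×99.4)/(29.36) = 418.1/29.36 = 14.24 mg/L.
Initial deficit D₀ = C_s − DO₀ = 9.82 − 7.644 = 2.176 mg/L.
t_c = (1/0.6090) ln[(0.728/0.119)(1 − 2.176×0.6090/(0.119×14.24))] = 1.642 × ln(1.335) = 0.4742 d.
D_c = (0.119/0.728) × 14.24 × e^(−0.119×0.4742) = 0.1635 × 14.24 × 0.9451 = 2.200 mg/L.
Minimum DO = 9.82 − 2.200 = 7.620 mg/L.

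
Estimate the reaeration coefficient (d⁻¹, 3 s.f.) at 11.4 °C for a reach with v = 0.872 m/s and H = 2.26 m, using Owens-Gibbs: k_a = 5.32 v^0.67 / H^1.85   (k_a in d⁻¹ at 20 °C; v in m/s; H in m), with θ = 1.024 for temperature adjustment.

k_a ≈ 0.876 d⁻¹

k_a(20) = 5.32 × 0.872^0.67 / 2.26^1.85 = 5.32 × 0.9123 / 4.520 = 1.074 d⁻¹.
k_a(11.4) = 1.074 × 1.024^(11.4−20) = 1.074 × 0.8155 = 0.8757 d⁻¹.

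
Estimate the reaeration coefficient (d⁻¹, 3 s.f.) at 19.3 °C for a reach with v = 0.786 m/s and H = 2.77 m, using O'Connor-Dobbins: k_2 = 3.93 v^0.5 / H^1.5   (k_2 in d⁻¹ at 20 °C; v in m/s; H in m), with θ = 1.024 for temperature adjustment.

k_2(20) = 3.93 × 0.786^0.5 / 2.77^1.5 = 3.93 × 0.8866 / 4.610 = 0.7558 d⁻¹.
k_2(19.3) = 0.7558 × 1.024^(19.3−20) = 0.7558 × 0.9835 = 0.7433 d⁻¹.

k_2 ≈ 0.743 d⁻¹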